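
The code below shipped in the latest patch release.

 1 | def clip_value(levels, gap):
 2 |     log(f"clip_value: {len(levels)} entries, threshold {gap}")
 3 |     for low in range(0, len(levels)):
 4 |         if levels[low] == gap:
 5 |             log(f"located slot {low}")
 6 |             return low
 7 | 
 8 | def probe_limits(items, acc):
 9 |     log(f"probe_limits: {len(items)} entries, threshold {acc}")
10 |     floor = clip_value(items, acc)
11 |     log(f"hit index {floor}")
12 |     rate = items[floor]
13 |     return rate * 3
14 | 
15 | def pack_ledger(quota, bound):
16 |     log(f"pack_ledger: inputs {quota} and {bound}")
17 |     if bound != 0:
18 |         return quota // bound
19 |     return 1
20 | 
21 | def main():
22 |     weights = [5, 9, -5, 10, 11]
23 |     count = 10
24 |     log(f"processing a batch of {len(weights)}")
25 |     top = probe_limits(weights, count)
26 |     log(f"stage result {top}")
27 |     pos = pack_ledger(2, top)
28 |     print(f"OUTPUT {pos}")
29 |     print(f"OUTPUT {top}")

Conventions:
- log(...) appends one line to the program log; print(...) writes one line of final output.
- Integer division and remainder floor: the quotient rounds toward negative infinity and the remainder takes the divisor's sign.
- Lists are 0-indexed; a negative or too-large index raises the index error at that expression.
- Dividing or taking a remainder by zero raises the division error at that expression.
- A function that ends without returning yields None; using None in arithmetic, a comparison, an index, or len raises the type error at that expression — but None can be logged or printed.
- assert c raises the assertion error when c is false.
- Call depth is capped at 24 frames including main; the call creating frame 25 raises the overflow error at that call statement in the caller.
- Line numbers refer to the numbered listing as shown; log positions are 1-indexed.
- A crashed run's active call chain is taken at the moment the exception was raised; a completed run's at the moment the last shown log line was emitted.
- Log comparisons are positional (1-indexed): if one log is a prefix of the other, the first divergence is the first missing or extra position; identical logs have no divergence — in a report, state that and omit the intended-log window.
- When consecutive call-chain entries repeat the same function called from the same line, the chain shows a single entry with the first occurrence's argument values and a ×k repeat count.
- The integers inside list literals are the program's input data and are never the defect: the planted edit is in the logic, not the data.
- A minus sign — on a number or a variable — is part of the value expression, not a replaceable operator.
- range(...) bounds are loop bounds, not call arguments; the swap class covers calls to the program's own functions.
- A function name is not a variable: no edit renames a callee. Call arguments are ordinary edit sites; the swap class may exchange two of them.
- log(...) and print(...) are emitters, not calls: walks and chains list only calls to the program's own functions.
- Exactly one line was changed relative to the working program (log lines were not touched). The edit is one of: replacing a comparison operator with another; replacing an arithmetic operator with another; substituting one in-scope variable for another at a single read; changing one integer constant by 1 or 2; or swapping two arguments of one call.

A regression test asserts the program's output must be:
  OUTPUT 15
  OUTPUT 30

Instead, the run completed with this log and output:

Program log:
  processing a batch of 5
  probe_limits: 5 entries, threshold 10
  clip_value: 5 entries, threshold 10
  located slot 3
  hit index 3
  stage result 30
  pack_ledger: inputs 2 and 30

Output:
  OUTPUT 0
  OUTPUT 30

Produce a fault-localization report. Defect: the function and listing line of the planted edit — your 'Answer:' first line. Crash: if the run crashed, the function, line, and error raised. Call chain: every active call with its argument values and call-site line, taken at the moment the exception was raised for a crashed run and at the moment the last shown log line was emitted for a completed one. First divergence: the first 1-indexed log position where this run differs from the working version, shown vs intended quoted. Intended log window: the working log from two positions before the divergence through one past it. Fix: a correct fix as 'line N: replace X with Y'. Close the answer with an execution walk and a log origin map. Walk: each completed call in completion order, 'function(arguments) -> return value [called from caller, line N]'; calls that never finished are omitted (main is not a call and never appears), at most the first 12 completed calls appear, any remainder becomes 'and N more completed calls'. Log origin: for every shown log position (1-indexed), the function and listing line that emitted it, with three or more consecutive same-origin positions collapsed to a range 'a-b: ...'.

Answer: the defect is in main at line 27.
Key fact: The log first diverges at position 7: the faulty run prints 'pack_ledger: inputs 2 and 30' where the working version prints 'pack_ledger: inputs 30 and 2'.
Call chain: main -> pack_ledger(2, 30) (called at line 27).
First divergence: position 7 — shown 'pack_ledger: inputs 2 and 30', intended 'pack_ledger: inputs 30 and 2'.
Intended log window:
  5: hit index 3
  6: stage result 30
  7: pack_ledger: inputs 30 and 2
Execution walk:
  clip_value([5, 9, -5, 10, 11], 10) -> 3  [called from probe_limits, line 10]
  probe_limits([5, 9, -5, 10, 11], 10) -> 30  [called from main, line 25]
  pack_ledger(2, 30) -> 0  [called from main, line 27]
Log origins:
  1: emitted by main (line 24)
  2: emitted by probe_limits (line 9)
  3: emitted by clip_value (line 2)
  4: emitted by clip_value (line 5)
  5: emitted by probe_limits (line 11)
  6: emitted by main (line 26)
  7: emitted by pack_ledger (line 16)
A correct fix: line 27: replace `pack_ledger(2, top)` with `pack_ledger(top, 2)`.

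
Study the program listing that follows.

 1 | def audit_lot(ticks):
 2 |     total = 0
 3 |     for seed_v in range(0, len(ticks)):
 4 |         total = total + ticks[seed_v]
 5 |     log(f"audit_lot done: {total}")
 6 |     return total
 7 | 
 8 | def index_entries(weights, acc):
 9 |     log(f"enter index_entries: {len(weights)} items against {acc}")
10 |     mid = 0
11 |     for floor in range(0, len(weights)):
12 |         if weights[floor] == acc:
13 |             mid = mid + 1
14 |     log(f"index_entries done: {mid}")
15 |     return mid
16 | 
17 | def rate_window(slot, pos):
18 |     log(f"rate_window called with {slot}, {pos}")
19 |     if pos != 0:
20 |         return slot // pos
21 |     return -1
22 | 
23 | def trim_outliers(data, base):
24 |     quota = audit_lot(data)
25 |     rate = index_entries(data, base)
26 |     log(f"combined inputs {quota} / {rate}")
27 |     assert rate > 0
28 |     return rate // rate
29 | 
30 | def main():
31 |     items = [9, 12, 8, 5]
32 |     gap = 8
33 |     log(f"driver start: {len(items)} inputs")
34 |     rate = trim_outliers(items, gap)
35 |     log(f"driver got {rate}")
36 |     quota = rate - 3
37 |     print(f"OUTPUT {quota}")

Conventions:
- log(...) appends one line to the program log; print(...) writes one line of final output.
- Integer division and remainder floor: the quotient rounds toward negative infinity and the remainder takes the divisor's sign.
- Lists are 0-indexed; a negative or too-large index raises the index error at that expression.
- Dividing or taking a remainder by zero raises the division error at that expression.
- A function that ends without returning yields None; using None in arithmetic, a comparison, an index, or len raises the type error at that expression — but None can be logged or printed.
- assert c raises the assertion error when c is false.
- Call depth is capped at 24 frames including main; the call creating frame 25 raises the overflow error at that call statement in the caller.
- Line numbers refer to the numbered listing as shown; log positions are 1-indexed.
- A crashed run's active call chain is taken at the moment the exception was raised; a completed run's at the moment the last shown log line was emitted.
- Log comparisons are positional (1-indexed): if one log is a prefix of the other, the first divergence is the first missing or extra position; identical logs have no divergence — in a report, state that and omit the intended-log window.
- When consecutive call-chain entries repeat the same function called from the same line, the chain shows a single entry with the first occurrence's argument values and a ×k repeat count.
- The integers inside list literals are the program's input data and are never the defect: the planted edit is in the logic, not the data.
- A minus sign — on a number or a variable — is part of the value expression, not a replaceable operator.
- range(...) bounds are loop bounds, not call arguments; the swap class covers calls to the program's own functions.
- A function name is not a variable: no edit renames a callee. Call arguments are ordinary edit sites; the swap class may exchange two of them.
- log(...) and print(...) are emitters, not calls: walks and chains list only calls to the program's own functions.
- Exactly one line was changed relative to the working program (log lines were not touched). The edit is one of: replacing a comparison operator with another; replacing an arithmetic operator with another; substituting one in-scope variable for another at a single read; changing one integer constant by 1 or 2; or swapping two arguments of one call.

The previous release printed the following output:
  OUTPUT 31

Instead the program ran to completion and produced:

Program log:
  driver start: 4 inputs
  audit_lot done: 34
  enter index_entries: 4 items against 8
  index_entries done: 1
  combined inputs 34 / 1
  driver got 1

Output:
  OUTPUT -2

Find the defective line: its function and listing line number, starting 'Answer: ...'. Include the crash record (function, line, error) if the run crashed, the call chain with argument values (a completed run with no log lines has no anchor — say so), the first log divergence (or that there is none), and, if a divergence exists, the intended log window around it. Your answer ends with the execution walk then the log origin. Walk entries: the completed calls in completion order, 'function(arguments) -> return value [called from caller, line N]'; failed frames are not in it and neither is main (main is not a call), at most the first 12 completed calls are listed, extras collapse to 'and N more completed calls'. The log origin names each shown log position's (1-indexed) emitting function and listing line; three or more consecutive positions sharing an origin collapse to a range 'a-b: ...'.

Answer: the defect is in trim_outliers at line 28.
The tell: The earliest visible damage is log position 6 — 'driver got 1' rather than the intended 'driver got 34'.
Call chain: main.
First divergence: position 6; shown 'driver got 1' vs intended 'driver got 34'.
Intended log window:
  4: index_entries done: 1
  5: combined inputs 34 / 1
  6: driver got 34
Execution walk:
  audit_lot([9, 12, 8, 5]) -> 34  [called from trim_outliers, line 24]
  index_entries([9, 12, 8, 5], 8) -> 1  [called from trim_outliers, line 25]
  trim_outliers([9, 12, 8, 5], 8) -> 1  [called from main, line 34]
Origin of each log line:
  1: from main, line 33
  2: from audit_lot, line 5
  3: from index_entries, line 9
  4: from index_entries, line 14
  5: from trim_outliers, line 26
  6: from main, line 35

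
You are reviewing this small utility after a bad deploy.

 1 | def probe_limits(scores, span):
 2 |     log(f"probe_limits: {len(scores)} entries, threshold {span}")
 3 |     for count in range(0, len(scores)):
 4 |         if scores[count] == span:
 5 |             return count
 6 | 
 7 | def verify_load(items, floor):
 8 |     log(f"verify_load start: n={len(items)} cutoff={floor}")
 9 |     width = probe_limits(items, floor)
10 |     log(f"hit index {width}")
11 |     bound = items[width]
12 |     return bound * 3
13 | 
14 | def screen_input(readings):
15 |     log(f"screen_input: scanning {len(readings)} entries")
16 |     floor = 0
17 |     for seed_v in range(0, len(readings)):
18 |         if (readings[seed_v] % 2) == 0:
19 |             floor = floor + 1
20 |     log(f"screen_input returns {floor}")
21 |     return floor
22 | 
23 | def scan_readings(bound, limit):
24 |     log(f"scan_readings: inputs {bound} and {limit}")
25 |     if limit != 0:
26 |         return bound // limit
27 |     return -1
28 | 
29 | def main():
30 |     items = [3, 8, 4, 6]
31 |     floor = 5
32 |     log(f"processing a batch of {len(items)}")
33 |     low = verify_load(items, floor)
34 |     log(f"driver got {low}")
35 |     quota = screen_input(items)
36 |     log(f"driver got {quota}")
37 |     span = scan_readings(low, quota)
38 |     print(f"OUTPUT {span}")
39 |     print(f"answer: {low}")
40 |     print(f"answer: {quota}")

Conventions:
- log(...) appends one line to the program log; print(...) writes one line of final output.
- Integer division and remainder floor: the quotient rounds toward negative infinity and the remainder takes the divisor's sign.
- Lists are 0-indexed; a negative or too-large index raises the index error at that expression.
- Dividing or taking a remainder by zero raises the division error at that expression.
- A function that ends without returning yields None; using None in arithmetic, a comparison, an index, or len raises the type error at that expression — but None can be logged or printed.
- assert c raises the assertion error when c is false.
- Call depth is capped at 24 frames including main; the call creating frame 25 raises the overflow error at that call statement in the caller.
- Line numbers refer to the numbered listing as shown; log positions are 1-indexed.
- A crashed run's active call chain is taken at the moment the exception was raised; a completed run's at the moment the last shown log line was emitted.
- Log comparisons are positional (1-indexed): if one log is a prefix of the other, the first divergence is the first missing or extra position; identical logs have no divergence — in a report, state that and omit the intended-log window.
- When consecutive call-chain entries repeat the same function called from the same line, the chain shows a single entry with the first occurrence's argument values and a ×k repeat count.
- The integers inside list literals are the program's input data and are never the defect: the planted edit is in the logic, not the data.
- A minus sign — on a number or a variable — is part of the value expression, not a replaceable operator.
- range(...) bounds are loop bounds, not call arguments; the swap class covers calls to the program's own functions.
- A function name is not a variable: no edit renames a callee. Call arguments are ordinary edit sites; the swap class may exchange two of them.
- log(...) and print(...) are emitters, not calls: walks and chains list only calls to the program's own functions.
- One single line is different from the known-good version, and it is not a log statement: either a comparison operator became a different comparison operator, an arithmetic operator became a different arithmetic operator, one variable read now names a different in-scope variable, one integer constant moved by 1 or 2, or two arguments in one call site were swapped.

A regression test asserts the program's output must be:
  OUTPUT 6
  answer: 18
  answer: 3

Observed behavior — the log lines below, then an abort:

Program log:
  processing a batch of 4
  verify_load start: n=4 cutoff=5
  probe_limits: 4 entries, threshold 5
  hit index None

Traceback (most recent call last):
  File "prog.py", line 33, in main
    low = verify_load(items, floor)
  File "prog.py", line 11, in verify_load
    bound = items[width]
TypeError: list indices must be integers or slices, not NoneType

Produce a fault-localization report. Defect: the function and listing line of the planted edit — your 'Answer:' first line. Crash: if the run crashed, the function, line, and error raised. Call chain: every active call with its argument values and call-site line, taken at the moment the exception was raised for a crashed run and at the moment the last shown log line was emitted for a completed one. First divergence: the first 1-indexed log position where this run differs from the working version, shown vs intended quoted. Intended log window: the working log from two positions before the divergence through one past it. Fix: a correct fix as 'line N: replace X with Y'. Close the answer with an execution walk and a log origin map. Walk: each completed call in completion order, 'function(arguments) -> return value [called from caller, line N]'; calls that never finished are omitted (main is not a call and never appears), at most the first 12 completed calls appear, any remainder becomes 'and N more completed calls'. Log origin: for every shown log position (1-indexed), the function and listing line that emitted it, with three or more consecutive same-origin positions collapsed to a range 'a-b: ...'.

Answer: the defect is in main at line 31.
Key observation: The earliest visible damage is log position 2 — 'verify_load start: n=4 cutoff=5' rather than the intended 'verify_load start: n=4 cutoff=6'.
Crash: verify_load, line 11, TypeError.
Call chain: main -> verify_load([3, 8, 4, 6], 5) (called at line 33).
First divergence: position 2 — the shown line 'verify_load start: n=4 cutoff=5' should read 'verify_load start: n=4 cutoff=6'.
Intended log window:
  1: processing a batch of 4
  2: verify_load start: n=4 cutoff=6
  3: probe_limits: 4 entries, threshold 6
Execution walk:
  probe_limits([3, 8, 4, 6], 5) -> None  [called from verify_load, line 9]
Log origin:
  1: emitted by main (line 32)
  2: emitted by verify_load (line 8)
  3: emitted by probe_limits (line 2)
  4: emitted by verify_load (line 10)
A correct fix: line 31: replace `5` with `6`.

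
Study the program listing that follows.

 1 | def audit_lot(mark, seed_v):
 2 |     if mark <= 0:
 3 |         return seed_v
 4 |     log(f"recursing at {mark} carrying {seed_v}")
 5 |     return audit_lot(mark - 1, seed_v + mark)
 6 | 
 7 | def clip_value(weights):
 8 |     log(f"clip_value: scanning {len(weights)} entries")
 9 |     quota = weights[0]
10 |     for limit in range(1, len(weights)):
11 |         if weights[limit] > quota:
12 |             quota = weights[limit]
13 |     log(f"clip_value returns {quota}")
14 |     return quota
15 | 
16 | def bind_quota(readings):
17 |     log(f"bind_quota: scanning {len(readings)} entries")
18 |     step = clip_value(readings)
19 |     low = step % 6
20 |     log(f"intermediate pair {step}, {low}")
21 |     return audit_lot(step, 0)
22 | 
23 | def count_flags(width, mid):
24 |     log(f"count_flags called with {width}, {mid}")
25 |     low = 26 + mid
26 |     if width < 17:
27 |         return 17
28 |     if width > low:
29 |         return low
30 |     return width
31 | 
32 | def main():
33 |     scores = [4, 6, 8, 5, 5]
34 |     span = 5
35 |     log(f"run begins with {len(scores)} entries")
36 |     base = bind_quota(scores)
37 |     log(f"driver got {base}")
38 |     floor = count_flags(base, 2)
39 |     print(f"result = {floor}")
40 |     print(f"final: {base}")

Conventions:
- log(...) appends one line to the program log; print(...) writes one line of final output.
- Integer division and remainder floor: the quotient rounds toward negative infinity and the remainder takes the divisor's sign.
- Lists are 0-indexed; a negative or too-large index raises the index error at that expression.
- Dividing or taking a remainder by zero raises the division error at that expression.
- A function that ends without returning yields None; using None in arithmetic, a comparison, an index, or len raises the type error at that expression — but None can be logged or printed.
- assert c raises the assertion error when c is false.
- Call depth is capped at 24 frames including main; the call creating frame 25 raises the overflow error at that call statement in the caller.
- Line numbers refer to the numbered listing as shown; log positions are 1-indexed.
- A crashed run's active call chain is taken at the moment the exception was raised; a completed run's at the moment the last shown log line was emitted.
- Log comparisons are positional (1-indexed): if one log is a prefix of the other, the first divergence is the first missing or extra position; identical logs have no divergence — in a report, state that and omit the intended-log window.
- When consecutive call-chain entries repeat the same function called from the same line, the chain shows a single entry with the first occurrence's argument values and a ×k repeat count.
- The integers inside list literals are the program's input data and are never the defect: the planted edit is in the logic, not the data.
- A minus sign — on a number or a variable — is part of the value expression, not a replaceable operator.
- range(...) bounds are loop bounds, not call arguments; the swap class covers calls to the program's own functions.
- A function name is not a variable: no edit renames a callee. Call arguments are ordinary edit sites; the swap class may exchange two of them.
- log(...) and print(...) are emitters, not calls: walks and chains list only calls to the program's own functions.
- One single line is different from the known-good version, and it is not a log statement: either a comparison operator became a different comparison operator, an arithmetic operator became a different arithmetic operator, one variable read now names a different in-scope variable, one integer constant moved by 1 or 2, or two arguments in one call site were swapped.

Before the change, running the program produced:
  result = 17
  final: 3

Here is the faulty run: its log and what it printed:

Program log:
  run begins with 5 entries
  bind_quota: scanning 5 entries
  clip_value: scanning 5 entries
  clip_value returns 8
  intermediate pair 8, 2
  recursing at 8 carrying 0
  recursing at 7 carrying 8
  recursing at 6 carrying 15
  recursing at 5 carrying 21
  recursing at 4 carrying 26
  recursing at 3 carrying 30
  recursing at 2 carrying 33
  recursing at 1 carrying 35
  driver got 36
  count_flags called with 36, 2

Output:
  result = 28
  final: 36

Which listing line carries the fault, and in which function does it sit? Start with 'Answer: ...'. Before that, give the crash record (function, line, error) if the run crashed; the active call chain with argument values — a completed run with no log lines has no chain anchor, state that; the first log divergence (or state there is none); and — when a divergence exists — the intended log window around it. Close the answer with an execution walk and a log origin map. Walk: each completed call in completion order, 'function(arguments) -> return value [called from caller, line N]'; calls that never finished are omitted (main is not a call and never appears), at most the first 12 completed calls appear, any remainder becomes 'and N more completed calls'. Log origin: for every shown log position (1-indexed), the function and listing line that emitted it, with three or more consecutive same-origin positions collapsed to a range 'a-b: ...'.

Answer: the defect is in bind_quota at line 21.
Key fact: At log position 6 the runs split — shown 'recursing at 8 carrying 0', but the working version logs 'recursing at 2 carrying 0'.
Call chain: main -> count_flags(36, 2) (called at line 38).
First divergence: position 6 — shown 'recursing at 8 carrying 0', intended 'recursing at 2 carrying 0'.
Intended log window:
  4: clip_value returns 8
  5: intermediate pair 8, 2
  6: recursing at 2 carrying 0
  7: recursing at 1 carrying 2
Execution walk:
  clip_value([4, 6, 8, 5, 5]) -> 8  [called from bind_quota, line 18]
  audit_lot(0, 36) -> 36  [called from audit_lot, line 5]
  audit_lot(1, 35) -> 36  [called from audit_lot, line 5]
  audit_lot(2, 33) -> 36  [called from audit_lot, line 5]
  audit_lot(3, 30) -> 36  [called from audit_lot, line 5]
  audit_lot(4, 26) -> 36  [called from audit_lot, line 5]
  audit_lot(5, 21) -> 36  [called from audit_lot, line 5]
  audit_lot(6, 15) -> 36  [called from audit_lot, line 5]
  audit_lot(7, 8) -> 36  [called from audit_lot, line 5]
  audit_lot(8, 0) -> 36  [called from bind_quota, line 21]
  bind_quota([4, 6, 8, 5, 5]) -> 36  [called from main, line 36]
  count_flags(36, 2) -> 28  [called from main, line 38]
Log origin:
  1: emitted by main (line 35)
  2: emitted by bind_quota (line 17)
  3: emitted by clip_value (line 8)
  4: emitted by clip_value (line 13)
  5: emitted by bind_quota (line 20)
  6-13: emitted by audit_lot (line 4)
  14: emitted by main (line 37)
  15: emitted by count_flags (line 24)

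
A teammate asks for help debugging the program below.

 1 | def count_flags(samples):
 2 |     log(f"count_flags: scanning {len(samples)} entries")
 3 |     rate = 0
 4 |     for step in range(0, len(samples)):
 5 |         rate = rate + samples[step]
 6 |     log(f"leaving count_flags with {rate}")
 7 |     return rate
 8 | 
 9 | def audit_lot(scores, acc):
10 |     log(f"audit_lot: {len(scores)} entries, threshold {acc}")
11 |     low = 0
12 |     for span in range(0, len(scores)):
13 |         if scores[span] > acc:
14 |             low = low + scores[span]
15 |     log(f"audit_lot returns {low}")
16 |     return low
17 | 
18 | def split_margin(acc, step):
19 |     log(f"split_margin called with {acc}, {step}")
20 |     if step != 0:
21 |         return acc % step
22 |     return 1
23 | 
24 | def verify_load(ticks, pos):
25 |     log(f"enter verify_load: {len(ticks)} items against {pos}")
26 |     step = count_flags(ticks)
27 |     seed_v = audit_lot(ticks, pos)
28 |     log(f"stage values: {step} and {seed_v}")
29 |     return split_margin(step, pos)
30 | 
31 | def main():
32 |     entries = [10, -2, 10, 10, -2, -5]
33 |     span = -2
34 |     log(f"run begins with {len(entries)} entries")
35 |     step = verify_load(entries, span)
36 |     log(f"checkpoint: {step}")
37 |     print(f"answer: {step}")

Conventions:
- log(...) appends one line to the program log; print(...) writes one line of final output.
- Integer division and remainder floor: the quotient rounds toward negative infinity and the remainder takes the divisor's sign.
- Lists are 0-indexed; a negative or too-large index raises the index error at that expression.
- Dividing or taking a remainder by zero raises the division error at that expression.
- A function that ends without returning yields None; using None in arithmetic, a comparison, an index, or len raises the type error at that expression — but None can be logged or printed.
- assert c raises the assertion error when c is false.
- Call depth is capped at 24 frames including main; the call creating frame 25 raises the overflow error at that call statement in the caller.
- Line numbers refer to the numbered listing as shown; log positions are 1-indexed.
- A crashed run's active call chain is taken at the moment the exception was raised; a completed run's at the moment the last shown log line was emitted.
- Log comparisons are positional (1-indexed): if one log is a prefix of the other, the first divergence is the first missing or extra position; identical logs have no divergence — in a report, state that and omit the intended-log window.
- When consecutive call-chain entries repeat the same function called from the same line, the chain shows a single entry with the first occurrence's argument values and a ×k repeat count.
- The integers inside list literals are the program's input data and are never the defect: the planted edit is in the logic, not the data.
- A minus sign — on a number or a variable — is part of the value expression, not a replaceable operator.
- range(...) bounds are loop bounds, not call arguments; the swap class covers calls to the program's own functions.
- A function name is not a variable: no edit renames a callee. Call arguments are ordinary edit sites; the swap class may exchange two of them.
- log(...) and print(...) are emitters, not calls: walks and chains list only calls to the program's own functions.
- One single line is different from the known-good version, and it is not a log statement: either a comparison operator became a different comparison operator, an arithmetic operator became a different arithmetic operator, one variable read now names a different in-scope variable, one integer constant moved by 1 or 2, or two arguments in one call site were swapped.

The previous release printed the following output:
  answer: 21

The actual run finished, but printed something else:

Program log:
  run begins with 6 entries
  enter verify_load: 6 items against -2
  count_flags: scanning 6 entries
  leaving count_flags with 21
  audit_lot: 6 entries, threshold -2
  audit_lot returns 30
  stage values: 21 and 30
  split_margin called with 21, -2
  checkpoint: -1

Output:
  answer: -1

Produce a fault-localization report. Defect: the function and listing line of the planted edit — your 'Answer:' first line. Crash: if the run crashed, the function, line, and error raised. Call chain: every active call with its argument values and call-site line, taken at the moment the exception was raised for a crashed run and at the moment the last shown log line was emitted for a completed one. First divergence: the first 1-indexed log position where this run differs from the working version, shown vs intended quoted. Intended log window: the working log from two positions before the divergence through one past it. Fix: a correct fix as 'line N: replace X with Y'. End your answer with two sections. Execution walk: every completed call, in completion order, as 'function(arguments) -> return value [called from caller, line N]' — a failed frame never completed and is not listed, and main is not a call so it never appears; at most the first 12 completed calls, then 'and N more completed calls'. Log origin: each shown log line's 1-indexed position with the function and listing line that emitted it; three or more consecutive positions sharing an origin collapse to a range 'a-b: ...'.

Answer: the defect is in verify_load at line 29.
Key fact: The log first diverges at position 8: the faulty run prints 'split_margin called with 21, -2' where the working version prints 'split_margin called with 21, 30'.
Call chain: main.
First divergence: position 8; shown 'split_margin called with 21, -2' vs intended 'split_margin called with 21, 30'.
Intended log window:
  6: audit_lot returns 30
  7: stage values: 21 and 30
  8: split_margin called with 21, 30
  9: checkpoint: 21
Execution walk:
  count_flags([10, -2, 10, 10, -2, -5]) -> 21  [called from verify_load, line 26]
  audit_lot([10, -2, 10, 10, -2, -5], -2) -> 30  [called from verify_load, line 27]
  split_margin(21, -2) -> -1  [called from verify_load, line 29]
  verify_load([10, -2, 10, 10, -2, -5], -2) -> -1  [called from main, line 35]
Origin of each log line:
  1: emitted by main (line 34)
  2: emitted by verify_load (line 25)
  3: emitted by count_flags (line 2)
  4: emitted by count_flags (line 6)
  5: emitted by audit_lot (line 10)
  6: emitted by audit_lot (line 15)
  7: emitted by verify_load (line 28)
  8: emitted by split_margin (line 19)
  9: emitted by main (line 36)
A correct fix: line 29: replace `pos` with `seed_v`.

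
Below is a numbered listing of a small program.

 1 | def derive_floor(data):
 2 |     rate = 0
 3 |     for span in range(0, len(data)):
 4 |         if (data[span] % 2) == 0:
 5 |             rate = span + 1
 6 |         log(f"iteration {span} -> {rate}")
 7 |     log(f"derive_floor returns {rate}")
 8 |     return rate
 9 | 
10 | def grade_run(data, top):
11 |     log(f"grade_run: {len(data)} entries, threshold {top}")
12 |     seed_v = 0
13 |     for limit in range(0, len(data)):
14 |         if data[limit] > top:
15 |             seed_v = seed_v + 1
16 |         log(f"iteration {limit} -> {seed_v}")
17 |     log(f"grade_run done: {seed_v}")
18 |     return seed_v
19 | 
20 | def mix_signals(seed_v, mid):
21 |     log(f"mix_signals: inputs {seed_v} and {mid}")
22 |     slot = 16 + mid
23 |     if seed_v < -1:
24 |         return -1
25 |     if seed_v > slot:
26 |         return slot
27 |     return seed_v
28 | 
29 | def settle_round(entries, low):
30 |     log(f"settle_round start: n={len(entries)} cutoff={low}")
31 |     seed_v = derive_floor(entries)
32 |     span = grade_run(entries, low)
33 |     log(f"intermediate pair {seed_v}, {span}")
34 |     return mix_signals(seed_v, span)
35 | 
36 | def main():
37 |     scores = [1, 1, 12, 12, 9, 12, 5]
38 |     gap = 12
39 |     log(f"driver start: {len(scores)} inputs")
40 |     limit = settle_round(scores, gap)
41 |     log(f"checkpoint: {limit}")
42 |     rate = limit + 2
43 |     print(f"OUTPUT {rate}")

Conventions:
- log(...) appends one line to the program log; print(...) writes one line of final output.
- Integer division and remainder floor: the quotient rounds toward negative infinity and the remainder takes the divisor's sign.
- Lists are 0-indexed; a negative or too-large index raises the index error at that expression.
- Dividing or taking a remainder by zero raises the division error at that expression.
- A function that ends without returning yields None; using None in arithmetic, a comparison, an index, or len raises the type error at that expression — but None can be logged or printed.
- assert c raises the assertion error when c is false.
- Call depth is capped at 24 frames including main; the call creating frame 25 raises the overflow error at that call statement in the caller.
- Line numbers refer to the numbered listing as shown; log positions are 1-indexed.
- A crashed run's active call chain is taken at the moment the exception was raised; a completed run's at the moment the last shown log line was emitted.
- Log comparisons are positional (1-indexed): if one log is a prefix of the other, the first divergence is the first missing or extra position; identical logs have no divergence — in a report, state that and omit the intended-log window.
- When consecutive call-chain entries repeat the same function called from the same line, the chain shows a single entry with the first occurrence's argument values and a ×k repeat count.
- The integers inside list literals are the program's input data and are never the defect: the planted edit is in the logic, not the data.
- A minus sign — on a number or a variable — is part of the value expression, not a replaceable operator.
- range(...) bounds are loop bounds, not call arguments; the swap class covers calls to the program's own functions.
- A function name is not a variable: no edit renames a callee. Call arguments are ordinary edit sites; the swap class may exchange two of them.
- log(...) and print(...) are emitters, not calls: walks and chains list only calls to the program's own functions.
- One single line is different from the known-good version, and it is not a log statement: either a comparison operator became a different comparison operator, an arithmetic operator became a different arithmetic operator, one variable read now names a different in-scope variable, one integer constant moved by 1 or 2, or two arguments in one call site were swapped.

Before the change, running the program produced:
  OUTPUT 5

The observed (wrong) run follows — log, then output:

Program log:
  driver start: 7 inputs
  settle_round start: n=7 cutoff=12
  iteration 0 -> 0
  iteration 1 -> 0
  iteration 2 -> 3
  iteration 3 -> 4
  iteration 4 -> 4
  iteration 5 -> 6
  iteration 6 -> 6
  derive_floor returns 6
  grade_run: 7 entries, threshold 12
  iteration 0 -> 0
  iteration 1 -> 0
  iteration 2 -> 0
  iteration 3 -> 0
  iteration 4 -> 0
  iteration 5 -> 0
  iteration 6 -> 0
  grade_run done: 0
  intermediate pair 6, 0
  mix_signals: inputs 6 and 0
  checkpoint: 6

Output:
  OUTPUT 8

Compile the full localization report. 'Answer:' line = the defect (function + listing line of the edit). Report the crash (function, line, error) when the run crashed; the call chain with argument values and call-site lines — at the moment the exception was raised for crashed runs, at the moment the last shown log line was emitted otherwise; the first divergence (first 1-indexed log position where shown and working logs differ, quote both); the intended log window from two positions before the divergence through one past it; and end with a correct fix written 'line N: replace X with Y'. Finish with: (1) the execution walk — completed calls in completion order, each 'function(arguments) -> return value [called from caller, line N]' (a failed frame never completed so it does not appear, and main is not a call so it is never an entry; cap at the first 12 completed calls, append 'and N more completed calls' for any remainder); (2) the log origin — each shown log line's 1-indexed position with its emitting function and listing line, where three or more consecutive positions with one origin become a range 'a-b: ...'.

Answer: the defect is in derive_floor at line 5.
The tell: Everything matches until log position 5, which reads 'iteration 2 -> 3' in place of 'iteration 2 -> 1'.
Call chain: main.
First divergence: position 5 — shown 'iteration 2 -> 3', intended 'iteration 2 -> 1'.
Intended log window:
  3: iteration 0 -> 0
  4: iteration 1 -> 0
  5: iteration 2 -> 1
  6: iteration 3 -> 2
Execution walk:
  derive_floor([1, 1, 12, 12, 9, 12, 5]) -> 6  [called from settle_round, line 31]
  grade_run([1, 1, 12, 12, 9, 12, 5], 12) -> 0  [called from settle_round, line 32]
  mix_signals(6, 0) -> 6  [called from settle_round, line 34]
  settle_round([1, 1, 12, 12, 9, 12, 5], 12) -> 6  [called from main, line 40]
Origin of each log line:
  1 — main, line 39
  2 — settle_round, line 30
  3-9 — derive_floor, line 6
  10 — derive_floor, line 7
  11 — grade_run, line 11
  12-18 — grade_run, line 16
  19 — grade_run, line 17
  20 — settle_round, line 33
  21 — mix_signals, line 21
  22 — main, line 41
A correct fix: line 5: replace `span` with `rate`.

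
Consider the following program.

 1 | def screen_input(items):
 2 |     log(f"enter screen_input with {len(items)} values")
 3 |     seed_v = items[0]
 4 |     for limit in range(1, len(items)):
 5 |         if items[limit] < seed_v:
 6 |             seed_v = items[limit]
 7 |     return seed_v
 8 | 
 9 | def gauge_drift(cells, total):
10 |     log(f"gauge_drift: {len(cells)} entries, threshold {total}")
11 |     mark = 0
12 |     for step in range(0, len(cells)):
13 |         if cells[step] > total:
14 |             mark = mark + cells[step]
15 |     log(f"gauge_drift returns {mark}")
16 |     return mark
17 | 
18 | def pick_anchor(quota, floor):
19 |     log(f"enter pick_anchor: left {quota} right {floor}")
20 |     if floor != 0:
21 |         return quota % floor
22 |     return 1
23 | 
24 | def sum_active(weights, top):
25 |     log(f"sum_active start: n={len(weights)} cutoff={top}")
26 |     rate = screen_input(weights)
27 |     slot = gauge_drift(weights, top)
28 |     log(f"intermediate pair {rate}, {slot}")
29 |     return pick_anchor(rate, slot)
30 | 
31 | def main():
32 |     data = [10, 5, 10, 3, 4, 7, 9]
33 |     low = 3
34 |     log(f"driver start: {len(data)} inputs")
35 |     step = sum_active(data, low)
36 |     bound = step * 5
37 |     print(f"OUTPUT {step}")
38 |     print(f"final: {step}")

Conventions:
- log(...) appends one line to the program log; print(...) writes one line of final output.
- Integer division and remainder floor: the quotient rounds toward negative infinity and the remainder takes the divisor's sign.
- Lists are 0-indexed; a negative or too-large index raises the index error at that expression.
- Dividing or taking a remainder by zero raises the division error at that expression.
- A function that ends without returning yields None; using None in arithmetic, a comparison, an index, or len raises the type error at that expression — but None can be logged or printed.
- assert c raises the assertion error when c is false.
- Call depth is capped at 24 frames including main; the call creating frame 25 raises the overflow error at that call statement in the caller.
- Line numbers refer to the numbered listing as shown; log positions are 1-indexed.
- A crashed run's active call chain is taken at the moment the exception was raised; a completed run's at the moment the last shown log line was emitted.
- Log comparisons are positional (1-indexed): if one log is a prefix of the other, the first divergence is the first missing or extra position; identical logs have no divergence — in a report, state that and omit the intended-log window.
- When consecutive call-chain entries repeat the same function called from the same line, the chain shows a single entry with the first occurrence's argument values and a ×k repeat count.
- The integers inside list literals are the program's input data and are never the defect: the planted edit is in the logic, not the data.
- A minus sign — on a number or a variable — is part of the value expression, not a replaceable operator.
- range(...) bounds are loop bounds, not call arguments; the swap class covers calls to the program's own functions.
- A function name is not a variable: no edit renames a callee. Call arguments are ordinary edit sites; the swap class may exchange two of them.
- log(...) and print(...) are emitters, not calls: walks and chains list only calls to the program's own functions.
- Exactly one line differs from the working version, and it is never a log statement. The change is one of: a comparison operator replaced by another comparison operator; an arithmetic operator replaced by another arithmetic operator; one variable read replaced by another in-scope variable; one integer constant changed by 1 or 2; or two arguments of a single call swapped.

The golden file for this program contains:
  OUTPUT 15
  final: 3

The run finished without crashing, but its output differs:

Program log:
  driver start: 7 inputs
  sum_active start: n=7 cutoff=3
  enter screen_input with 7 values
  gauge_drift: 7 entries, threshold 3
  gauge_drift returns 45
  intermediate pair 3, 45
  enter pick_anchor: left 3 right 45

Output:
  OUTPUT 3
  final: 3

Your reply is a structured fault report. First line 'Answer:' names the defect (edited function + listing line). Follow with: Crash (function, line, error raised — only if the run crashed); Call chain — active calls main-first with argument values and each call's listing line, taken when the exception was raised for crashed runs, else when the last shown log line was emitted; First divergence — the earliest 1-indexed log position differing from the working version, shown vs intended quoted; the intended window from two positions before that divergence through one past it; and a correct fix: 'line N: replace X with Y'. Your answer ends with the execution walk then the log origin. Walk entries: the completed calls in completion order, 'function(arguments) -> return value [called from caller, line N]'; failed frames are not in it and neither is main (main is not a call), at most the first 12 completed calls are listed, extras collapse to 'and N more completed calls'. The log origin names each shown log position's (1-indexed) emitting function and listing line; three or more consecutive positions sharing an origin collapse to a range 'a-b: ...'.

Answer: the defect is in main at line 37.
Core observation: Nothing in the log betrays the bug — only the output does.
Call chain: main -> sum_active([10, 5, 10, 3, 4, 7, 9], 3) (called at line 35) -> pick_anchor(3, 45) (called at line 29).
First divergence: none (the log streams are identical).
Execution walk:
  screen_input([10, 5, 10, 3, 4, 7, 9]) -> 3  [called from sum_active, line 26]
  gauge_drift([10, 5, 10, 3, 4, 7, 9], 3) -> 45  [called from sum_active, line 27]
  pick_anchor(3, 45) -> 3  [called from sum_active, line 29]
  sum_active([10, 5, 10, 3, 4, 7, 9], 3) -> 3  [called from main, line 35]
Log line origins:
  1 — main, line 34
  2 — sum_active, line 25
  3 — screen_input, line 2
  4 — gauge_drift, line 10
  5 — gauge_drift, line 15
  6 — sum_active, line 28
  7 — pick_anchor, line 19
A correct fix: line 37: replace `step` with `bound`.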